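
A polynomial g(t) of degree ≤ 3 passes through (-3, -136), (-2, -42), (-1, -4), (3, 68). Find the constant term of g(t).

2

Write g(t) = at^3 + bt^2 + ct + d. Substituting each data point gives a linear system:
  -27a + 9b - 3c + d = -136
  -8a + 4b - 2c + d = -42
  -a + b - c + d = -4
  27a + 9b + 3c + d = 68
Solving the system yields a = 4, b = -4, c = -2, d = 2.
So g(t) = 4t^3 - 4t^2 - 2t + 2.
The constant term is 2.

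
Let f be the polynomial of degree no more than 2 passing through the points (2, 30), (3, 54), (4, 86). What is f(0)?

6

Write f(t) = at^2 + bt + c. Substituting each data point gives a linear system:
  4a + 2b + c = 30
  9a + 3b + c = 54
  16a + 4b + c = 86
Solving the system yields a = 4, b = 4, c = 6.
So f(t) = 4t² + 4t + 6.
Then f(0) = 6.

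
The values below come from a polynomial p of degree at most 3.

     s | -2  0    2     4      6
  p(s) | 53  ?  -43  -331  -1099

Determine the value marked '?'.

5

On equispaced nodes a degree-3 polynomial has vanishing fourth forward difference, so
  p(-2) - 4·p(0) + 6·p(2) - 4·p(4) + p(6) = 0.
Substituting the known values and solving for p(0):
  -4·p(0) = -20
  p(0) = 5.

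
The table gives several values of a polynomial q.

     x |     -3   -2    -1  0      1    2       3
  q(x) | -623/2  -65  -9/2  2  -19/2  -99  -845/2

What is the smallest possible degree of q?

4

Forward differences of the values at x = -3, -2, -1, 0, 1, 2, 3:
  q  : -623/2  -65  -9/2  2  -19/2  -99  -845/2
  Δ  : 493/2  121/2  13/2  -23/2  -179/2  -647/2
  Δ^2: -186  -54  -18  -78  -234
  Δ^3: 132  36  -60  -156
  Δ^4: -96  -96  -96
  Δ^5: 0  0
  Δ^6: 0
The fourth differences are constant (-96) and nonzero, while all higher differences vanish, so the minimal degree is 4.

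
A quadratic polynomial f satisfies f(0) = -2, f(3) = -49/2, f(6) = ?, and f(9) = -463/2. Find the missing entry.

-101

The 3 known points determine the degree-2 polynomial uniquely.
Write f(u) = au^2 + bu + c. Substituting each data point gives a linear system:
  c = -2
  9a + 3b + c = -49/2
  81a + 9b + c = -463/2
Solving the system yields a = -3, b = 3/2, c = -2.
So f(u) = -3u^2 + (3/2)u - 2.
Then f(6) = -101.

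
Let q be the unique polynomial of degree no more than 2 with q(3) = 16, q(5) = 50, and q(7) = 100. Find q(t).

Write q(t) = at^2 + bt + c. Substituting each data point gives a linear system:
  9a + 3b + c = 16
  25a + 5b + c = 50
  49a + 7b + c = 100
Solving the system yields a = 2, b = 1, c = -5.
So q(t) = 2t² + t - 5.
Check: q(3) = 16. ✓

q(t) = 2t^2 + t - 5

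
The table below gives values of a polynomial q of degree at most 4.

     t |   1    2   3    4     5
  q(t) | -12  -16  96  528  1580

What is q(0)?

0

Using the Lagrange interpolation formula with nodes 1, 2, 3, 4, 5:
  L_0(t) = (t - 2)(t - 3)(t - 4)(t - 5) / 24
  L_1(t) = (t - 1)(t - 3)(t - 4)(t - 5) / -6
  L_2(t) = (t - 1)(t - 2)(t - 4)(t - 5) / 4
  L_3(t) = (t - 1)(t - 2)(t - 3)(t - 5) / -6
  L_4(t) = (t - 1)(t - 2)(t - 3)(t - 4) / 24
Then q(t) = -12·L_0(t) - 16·L_1(t) + 96·L_2(t) + 528·L_3(t) + 1580·L_4(t).
Expanding and collecting terms gives q(t) = 4t⁴ - 6t³ - 6t² - 4t.
Evaluating at t = 0: q(0) = 0.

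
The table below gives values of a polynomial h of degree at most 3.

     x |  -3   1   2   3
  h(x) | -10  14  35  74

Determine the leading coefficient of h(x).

Write h(x) = ax^3 + bx^2 + cx + d. Substituting each data point gives a linear system:
  -27a + 9b - 3c + d = -10
  a + b + c + d = 14
  8a + 4b + 2c + d = 35
  27a + 9b + 3c + d = 74
Solving the system yields a = 1, b = 3, c = 5, d = 5.
So h(x) = x³ + 3x² + 5x + 5.
The leading coefficient is 1.

1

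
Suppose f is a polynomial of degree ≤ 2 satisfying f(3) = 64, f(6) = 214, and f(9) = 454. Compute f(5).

154

Write f(x) = ax^2 + bx + c. Substituting each data point gives a linear system:
  9a + 3b + c = 64
  36a + 6b + c = 214
  81a + 9b + c = 454
Solving the system yields a = 5, b = 5, c = 4.
So f(x) = 5x^2 + 5x + 4.
Then f(5) = 154.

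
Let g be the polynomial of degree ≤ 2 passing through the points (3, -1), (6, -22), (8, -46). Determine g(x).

g(x) = -x^2 + 2x + 2

Using the Lagrange interpolation formula with nodes 3, 6, 8:
  L_0(x) = (x - 6)(x - 8) / 15
  L_1(x) = (x - 3)(x - 8) / -6
  L_2(x) = (x - 3)(x - 6) / 10
Then g(x) = -1·L_0(x) - 22·L_1(x) - 46·L_2(x).
Expanding and collecting terms gives g(x) = -x² + 2x + 2.
Check: g(8) = -46. ✓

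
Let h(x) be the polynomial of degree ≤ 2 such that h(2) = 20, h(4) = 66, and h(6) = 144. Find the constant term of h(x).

6

Write h(x) = ax^2 + bx + c. Substituting each data point gives a linear system:
  4a + 2b + c = 20
  16a + 4b + c = 66
  36a + 6b + c = 144
Solving the system yields a = 4, b = -1, c = 6.
So h(x) = 4x^2 - x + 6.
The constant term is 6.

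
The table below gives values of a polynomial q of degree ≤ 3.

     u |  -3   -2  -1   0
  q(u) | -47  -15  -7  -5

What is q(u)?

q(u) = 3u^3 + 6u^2 + 5u - 5

Write q(u) = au^3 + bu^2 + cu + d. Substituting each data point gives a linear system:
  -27a + 9b - 3c + d = -47
  -8a + 4b - 2c + d = -15
  -a + b - c + d = -7
  d = -5
Solving the system yields a = 3, b = 6, c = 5, d = -5.
So q(u) = 3u³ + 6u² + 5u - 5.
Check: q(-2) = -15. ✓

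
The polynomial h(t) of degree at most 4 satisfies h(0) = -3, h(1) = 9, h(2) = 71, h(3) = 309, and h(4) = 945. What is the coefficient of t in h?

5

Write h(t) = at^4 + bt^3 + ct^2 + dt + e. Substituting each data point gives a linear system:
  e = -3
  a + b + c + d + e = 9
  16a + 8b + 4c + 2d + e = 71
  81a + 27b + 9c + 3d + e = 309
  256a + 64b + 16c + 4d + e = 945
Solving the system yields a = 4, b = -3, c = 6, d = 5, e = -3.
So h(t) = 4t^4 - 3t^3 + 6t^2 + 5t - 3.
The coefficient of t is 5.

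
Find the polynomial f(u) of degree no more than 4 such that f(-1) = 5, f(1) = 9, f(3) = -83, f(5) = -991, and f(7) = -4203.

Using the Lagrange interpolation formula with nodes -1, 1, 3, 5, 7:
  L_0(u) = (u - 1)(u - 3)(u - 5)(u - 7) / 384
  L_1(u) = (u + 1)(u - 3)(u - 5)(u - 7) / -96
  L_2(u) = (u + 1)(u - 1)(u - 5)(u - 7) / 64
  L_3(u) = (u + 1)(u - 1)(u - 3)(u - 7) / -96
  L_4(u) = (u + 1)(u - 1)(u - 3)(u - 5) / 384
Then f(u) = 5·L_0(u) + 9·L_1(u) - 83·L_2(u) - 991·L_3(u) - 4203·L_4(u).
Expanding and collecting terms gives f(u) = -2u⁴ + u³ + 5u² + u + 4.
Check: f(-1) = 5. ✓

f(u) = -2u^4 + u^3 + 5u^2 + u + 4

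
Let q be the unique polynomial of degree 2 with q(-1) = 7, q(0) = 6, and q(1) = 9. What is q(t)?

q(t) = 2t^2 + t + 6

Write q(t) = at^2 + bt + c. Substituting each data point gives a linear system:
  a - b + c = 7
  c = 6
  a + b + c = 9
Solving the system yields a = 2, b = 1, c = 6.
So q(t) = 2t² + t + 6.
Check: q(0) = 6. ✓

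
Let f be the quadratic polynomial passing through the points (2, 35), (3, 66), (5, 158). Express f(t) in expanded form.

Using the Lagrange interpolation formula with nodes 2, 3, 5:
  L_0(t) = (t - 3)(t - 5) / 3
  L_1(t) = (t - 2)(t - 5) / -2
  L_2(t) = (t - 2)(t - 3) / 6
Then f(t) = 35·L_0(t) + 66·L_1(t) + 158·L_2(t).
Expanding and collecting terms gives f(t) = 5t^2 + 6t + 3.
Check: f(2) = 35. ✓

f(t) = 5t^2 + 6t + 3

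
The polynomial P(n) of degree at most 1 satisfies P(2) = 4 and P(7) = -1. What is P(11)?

Using the Lagrange interpolation formula with nodes 2, 7:
  L_0(n) = (n - 7) / -5
  L_1(n) = (n - 2) / 5
Then P(n) = 4·L_0(n) - 1·L_1(n).
Expanding and collecting terms gives P(n) = -n + 6.
Evaluating at n = 11: P(11) = -5.

-5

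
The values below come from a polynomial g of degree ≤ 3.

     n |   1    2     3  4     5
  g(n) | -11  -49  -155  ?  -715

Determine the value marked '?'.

-365

On equispaced nodes a degree-3 polynomial has vanishing fourth forward difference, so
  g(1) - 4·g(2) + 6·g(3) - 4·g(4) + g(5) = 0.
Substituting the known values and solving for g(4):
  -4·g(4) = 1460
  g(4) = -365.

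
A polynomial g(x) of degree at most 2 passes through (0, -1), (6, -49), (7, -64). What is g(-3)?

-4

Using the Lagrange interpolation formula with nodes 0, 6, 7:
  L_0(x) = (x - 6)(x - 7) / 42
  L_1(x) = x(x - 7) / -6
  L_2(x) = x(x - 6) / 7
Then g(x) = -1·L_0(x) - 49·L_1(x) - 64·L_2(x).
Expanding and collecting terms gives g(x) = -x^2 - 2x - 1.
Evaluating at x = -3: g(-3) = -4.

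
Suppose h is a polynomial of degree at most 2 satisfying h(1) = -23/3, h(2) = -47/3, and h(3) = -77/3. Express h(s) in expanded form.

Using the Lagrange interpolation formula with nodes 1, 2, 3:
  L_0(s) = (s - 2)(s - 3) / 2
  L_1(s) = (s - 1)(s - 3) / -1
  L_2(s) = (s - 1)(s - 2) / 2
Then h(s) = -23/3·L_0(s) - 47/3·L_1(s) - 77/3·L_2(s).
Expanding and collecting terms gives h(s) = -s² - 5s - 5/3.
Check: h(1) = -23/3. ✓

h(s) = -s^2 - 5s - 5/3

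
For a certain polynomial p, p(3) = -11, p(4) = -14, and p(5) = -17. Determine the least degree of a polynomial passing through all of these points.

1

Forward differences of the values at u = 3, 4, 5:
  p  : -11  -14  -17
  Δ  : -3  -3
  Δ^2: 0
The first differences are constant (-3) and nonzero, while all higher differences vanish, so the minimal degree is 1.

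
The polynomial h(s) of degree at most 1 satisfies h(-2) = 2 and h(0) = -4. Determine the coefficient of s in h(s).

Write h(s) = as + b. Substituting each data point gives a linear system:
  -2a + b = 2
  b = -4
Solving the system yields a = -3, b = -4.
So h(s) = -3s - 4.
The leading coefficient is -3.

-3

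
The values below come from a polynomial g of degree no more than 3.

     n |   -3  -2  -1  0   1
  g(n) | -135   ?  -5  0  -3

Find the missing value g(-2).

-42

On equispaced nodes a degree-3 polynomial has vanishing fourth forward difference, so
  g(-3) - 4·g(-2) + 6·g(-1) - 4·g(0) + g(1) = 0.
Substituting the known values and solving for g(-2):
  -4·g(-2) = 168
  g(-2) = -42.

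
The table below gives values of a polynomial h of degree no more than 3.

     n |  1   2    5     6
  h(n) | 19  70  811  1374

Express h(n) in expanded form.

Using the Lagrange interpolation formula with nodes 1, 2, 5, 6:
  L_0(n) = (n - 2)(n - 5)(n - 6) / -20
  L_1(n) = (n - 1)(n - 5)(n - 6) / 12
  L_2(n) = (n - 1)(n - 2)(n - 6) / -12
  L_3(n) = (n - 1)(n - 2)(n - 5) / 20
Then h(n) = 19·L_0(n) + 70·L_1(n) + 811·L_2(n) + 1374·L_3(n).
Expanding and collecting terms gives h(n) = 6n^3 + n^2 + 6n + 6.
Check: h(6) = 1374. ✓

h(n) = 6n^3 + n^2 + 6n + 6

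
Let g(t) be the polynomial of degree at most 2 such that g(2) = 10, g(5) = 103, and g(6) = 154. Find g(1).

-1

Write g(t) = at^2 + bt + c. Substituting each data point gives a linear system:
  4a + 2b + c = 10
  25a + 5b + c = 103
  36a + 6b + c = 154
Solving the system yields a = 5, b = -4, c = -2.
So g(t) = 5t^2 - 4t - 2.
Then g(1) = -1.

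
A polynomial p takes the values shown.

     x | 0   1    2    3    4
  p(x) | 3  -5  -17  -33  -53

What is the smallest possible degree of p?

Forward differences of the values at x = 0, 1, 2, 3, 4:
  p  : 3  -5  -17  -33  -53
  Δ  : -8  -12  -16  -20
  Δ^2: -4  -4  -4
  Δ^3: 0  0
  Δ^4: 0
The second differences are constant (-4) and nonzero, while all higher differences vanish, so the minimal degree is 2.

2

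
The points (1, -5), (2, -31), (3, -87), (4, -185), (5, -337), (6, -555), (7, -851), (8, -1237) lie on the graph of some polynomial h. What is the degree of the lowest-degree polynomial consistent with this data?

Forward differences of the values at x = 1, 2, 3, 4, 5, 6, 7, 8:
  h  : -5  -31  -87  -185  -337  -555  -851  -1237
  Δ  : -26  -56  -98  -152  -218  -296  -386
  Δ^2: -30  -42  -54  -66  -78  -90
  Δ^3: -12  -12  -12  -12  -12
  Δ^4: 0  0  0  0
  Δ^5: 0  0  0
  Δ^6: 0  0
  Δ^7: 0
The third differences are constant (-12) and nonzero, while all higher differences vanish, so the minimal degree is 3.

3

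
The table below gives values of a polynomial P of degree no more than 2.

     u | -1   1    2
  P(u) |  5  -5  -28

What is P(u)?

P(u) = -6u^2 - 5u + 6

Write P(u) = au^2 + bu + c. Substituting each data point gives a linear system:
  a - b + c = 5
  a + b + c = -5
  4a + 2b + c = -28
Solving the system yields a = -6, b = -5, c = 6.
So P(u) = -6u^2 - 5u + 6.
Check: P(-1) = 5. ✓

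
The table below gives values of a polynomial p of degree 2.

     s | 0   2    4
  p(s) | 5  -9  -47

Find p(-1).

3

Forward differences of the values at s = 0, 2, 4:
  p  : 5  -9  -47
  Δ  : -14  -38
  Δ^2: -24
The second differences are constant, confirming degree 2.
Interpolating (Newton forward form) and evaluating at s = -1 gives p(-1) = 3.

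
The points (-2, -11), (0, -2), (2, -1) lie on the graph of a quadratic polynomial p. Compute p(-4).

Forward differences of the values at u = -2, 0, 2:
  p  : -11  -2  -1
  Δ  : 9  1
  Δ^2: -8
The second differences are constant, confirming degree 2.
Interpolating (Newton forward form) and evaluating at u = -4 gives p(-4) = -28.

-28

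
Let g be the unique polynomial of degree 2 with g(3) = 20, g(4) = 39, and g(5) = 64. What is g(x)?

g(x) = 3x^2 - 2x - 1

Write g(x) = ax^2 + bx + c. Substituting each data point gives a linear system:
  9a + 3b + c = 20
  16a + 4b + c = 39
  25a + 5b + c = 64
Solving the system yields a = 3, b = -2, c = -1.
So g(x) = 3x² - 2x - 1.
Check: g(5) = 64. ✓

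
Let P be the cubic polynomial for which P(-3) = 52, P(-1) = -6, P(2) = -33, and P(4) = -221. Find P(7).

-1118

Using the Lagrange interpolation formula with nodes -3, -1, 2, 4:
  L_0(t) = (t + 1)(t - 2)(t - 4) / -70
  L_1(t) = (t + 3)(t - 2)(t - 4) / 30
  L_2(t) = (t + 3)(t + 1)(t - 4) / -30
  L_3(t) = (t + 3)(t + 1)(t - 2) / 70
Then P(t) = 52·L_0(t) - 6·L_1(t) - 33·L_2(t) - 221·L_3(t).
Expanding and collecting terms gives P(t) = -3t³ - 2t² + 2t - 5.
Evaluating at t = 7: P(7) = -1118.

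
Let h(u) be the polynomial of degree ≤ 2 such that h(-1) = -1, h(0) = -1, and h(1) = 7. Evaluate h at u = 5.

119

Forward differences of the values at u = -1, 0, 1:
  h  : -1  -1  7
  Δ  : 0  8
  Δ^2: 8
The second differences are constant, confirming degree 2.
Interpolating (Newton forward form) and evaluating at u = 5 gives h(5) = 119.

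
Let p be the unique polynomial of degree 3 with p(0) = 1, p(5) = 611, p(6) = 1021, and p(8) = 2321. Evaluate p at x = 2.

Write p(x) = ax^3 + bx^2 + cx + d. Substituting each data point gives a linear system:
  d = 1
  125a + 25b + 5c + d = 611
  216a + 36b + 6c + d = 1021
  512a + 64b + 8c + d = 2321
Solving the system yields a = 4, b = 4, c = 2, d = 1.
So p(x) = 4x³ + 4x² + 2x + 1.
Then p(2) = 53.

53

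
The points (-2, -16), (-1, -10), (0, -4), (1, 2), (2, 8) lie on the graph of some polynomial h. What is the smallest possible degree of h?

Forward differences of the values at u = -2, -1, 0, 1, 2:
  h  : -16  -10  -4  2  8
  Δ  : 6  6  6  6
  Δ^2: 0  0  0
  Δ^3: 0  0
  Δ^4: 0
The first differences are constant (6) and nonzero, while all higher differences vanish, so the minimal degree is 1.

1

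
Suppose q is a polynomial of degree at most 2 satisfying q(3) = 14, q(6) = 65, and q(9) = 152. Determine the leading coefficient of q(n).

Write q(n) = an^2 + bn + c. Substituting each data point gives a linear system:
  9a + 3b + c = 14
  36a + 6b + c = 65
  81a + 9b + c = 152
Solving the system yields a = 2, b = -1, c = -1.
So q(n) = 2n^2 - n - 1.
The leading coefficient is 2.

2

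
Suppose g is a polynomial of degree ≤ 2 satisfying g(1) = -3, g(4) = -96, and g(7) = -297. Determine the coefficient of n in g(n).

Write g(n) = an^2 + bn + c. Substituting each data point gives a linear system:
  a + b + c = -3
  16a + 4b + c = -96
  49a + 7b + c = -297
Solving the system yields a = -6, b = -1, c = 4.
So g(n) = -6n^2 - n + 4.
The coefficient of n is -1.

-1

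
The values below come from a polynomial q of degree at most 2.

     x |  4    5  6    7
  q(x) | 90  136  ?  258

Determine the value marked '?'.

On equispaced nodes a degree-2 polynomial has vanishing third forward difference, so
  - q(4) + 3·q(5) - 3·q(6) + q(7) = 0.
Substituting the known values and solving for q(6):
  -3·q(6) = -576
  q(6) = 192.

192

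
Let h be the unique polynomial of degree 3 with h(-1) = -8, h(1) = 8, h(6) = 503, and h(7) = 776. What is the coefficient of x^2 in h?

Write h(x) = ax^3 + bx^2 + cx + d. Substituting each data point gives a linear system:
  -a + b - c + d = -8
  a + b + c + d = 8
  216a + 36b + 6c + d = 503
  343a + 49b + 7c + d = 776
Solving the system yields a = 2, b = 1, c = 6, d = -1.
So h(x) = 2x^3 + x^2 + 6x - 1.
The coefficient of x^2 is 1.

1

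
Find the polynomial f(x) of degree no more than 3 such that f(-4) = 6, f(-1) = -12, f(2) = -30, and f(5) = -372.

f(x) = -2x^3 - 6x^2 + 6x - 2

Write f(x) = ax^3 + bx^2 + cx + d. Substituting each data point gives a linear system:
  -64a + 16b - 4c + d = 6
  -a + b - c + d = -12
  8a + 4b + 2c + d = -30
  125a + 25b + 5c + d = -372
Solving the system yields a = -2, b = -6, c = 6, d = -2.
So f(x) = -2x^3 - 6x^2 + 6x - 2.
Check: f(2) = -30. ✓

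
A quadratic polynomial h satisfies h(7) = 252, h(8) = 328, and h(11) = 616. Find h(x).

h(x) = 5x^2 + x

Write h(x) = ax^2 + bx + c. Substituting each data point gives a linear system:
  49a + 7b + c = 252
  64a + 8b + c = 328
  121a + 11b + c = 616
Solving the system yields a = 5, b = 1, c = 0.
So h(x) = 5x² + x.
Check: h(7) = 252. ✓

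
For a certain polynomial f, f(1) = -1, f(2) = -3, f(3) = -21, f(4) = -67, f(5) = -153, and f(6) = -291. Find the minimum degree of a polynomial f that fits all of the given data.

Forward differences of the values at u = 1, 2, 3, 4, 5, 6:
  f  : -1  -3  -21  -67  -153  -291
  Δ  : -2  -18  -46  -86  -138
  Δ^2: -16  -28  -40  -52
  Δ^3: -12  -12  -12
  Δ^4: 0  0
  Δ^5: 0
The third differences are constant (-12) and nonzero, while all higher differences vanish, so the minimal degree is 3.

3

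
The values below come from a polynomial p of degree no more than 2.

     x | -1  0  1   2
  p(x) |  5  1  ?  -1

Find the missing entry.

On equispaced nodes a degree-2 polynomial has vanishing third forward difference, so
  - p(-1) + 3·p(0) - 3·p(1) + p(2) = 0.
Substituting the known values and solving for p(1):
  -3·p(1) = 3
  p(1) = -1.

-1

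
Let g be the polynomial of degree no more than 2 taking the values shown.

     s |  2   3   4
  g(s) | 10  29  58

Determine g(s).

g(s) = 5s^2 - 6s + 2

Write g(s) = as^2 + bs + c. Substituting each data point gives a linear system:
  4a + 2b + c = 10
  9a + 3b + c = 29
  16a + 4b + c = 58
Solving the system yields a = 5, b = -6, c = 2.
So g(s) = 5s² - 6s + 2.
Check: g(3) = 29. ✓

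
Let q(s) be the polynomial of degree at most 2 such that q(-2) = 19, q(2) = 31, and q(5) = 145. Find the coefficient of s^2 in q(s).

Write q(s) = as^2 + bs + c. Substituting each data point gives a linear system:
  4a - 2b + c = 19
  4a + 2b + c = 31
  25a + 5b + c = 145
Solving the system yields a = 5, b = 3, c = 5.
So q(s) = 5s² + 3s + 5.
The leading coefficient is 5.

5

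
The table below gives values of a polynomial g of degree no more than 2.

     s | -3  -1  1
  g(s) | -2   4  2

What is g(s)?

g(s) = -s^2 - s + 4

Write g(s) = as^2 + bs + c. Substituting each data point gives a linear system:
  9a - 3b + c = -2
  a - b + c = 4
  a + b + c = 2
Solving the system yields a = -1, b = -1, c = 4.
So g(s) = -s² - s + 4.
Check: g(1) = 2. ✓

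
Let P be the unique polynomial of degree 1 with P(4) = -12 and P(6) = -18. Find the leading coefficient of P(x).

-3

Write P(x) = ax + b. Substituting each data point gives a linear system:
  4a + b = -12
  6a + b = -18
Solving the system yields a = -3, b = 0.
So P(x) = -3x.
The leading coefficient is -3.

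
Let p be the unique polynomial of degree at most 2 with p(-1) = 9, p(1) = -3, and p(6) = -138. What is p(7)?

Using the Lagrange interpolation formula with nodes -1, 1, 6:
  L_0(x) = (x - 1)(x - 6) / 14
  L_1(x) = (x + 1)(x - 6) / -10
  L_2(x) = (x + 1)(x - 1) / 35
Then p(x) = 9·L_0(x) - 3·L_1(x) - 138·L_2(x).
Expanding and collecting terms gives p(x) = -3x^2 - 6x + 6.
Evaluating at x = 7: p(7) = -183.

-183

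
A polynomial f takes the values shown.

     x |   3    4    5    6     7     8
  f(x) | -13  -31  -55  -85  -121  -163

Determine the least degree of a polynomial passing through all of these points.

Forward differences of the values at x = 3, 4, 5, 6, 7, 8:
  f  : -13  -31  -55  -85  -121  -163
  Δ  : -18  -24  -30  -36  -42
  Δ^2: -6  -6  -6  -6
  Δ^3: 0  0  0
  Δ^4: 0  0
  Δ^5: 0
The second differences are constant (-6) and nonzero, while all higher differences vanish, so the minimal degree is 2.

2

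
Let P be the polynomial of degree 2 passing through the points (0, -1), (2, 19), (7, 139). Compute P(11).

Write P(t) = at^2 + bt + c. Substituting each data point gives a linear system:
  c = -1
  4a + 2b + c = 19
  49a + 7b + c = 139
Solving the system yields a = 2, b = 6, c = -1.
So P(t) = 2t^2 + 6t - 1.
Then P(11) = 307.

307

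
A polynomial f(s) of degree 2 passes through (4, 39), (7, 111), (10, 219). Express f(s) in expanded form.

f(s) = 2s^2 + 2s - 1

Write f(s) = as^2 + bs + c. Substituting each data point gives a linear system:
  16a + 4b + c = 39
  49a + 7b + c = 111
  100a + 10b + c = 219
Solving the system yields a = 2, b = 2, c = -1.
So f(s) = 2s² + 2s - 1.
Check: f(7) = 111. ✓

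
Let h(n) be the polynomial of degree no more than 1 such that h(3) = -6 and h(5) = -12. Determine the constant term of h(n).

3

Write h(n) = an + b. Substituting each data point gives a linear system:
  3a + b = -6
  5a + b = -12
Solving the system yields a = -3, b = 3.
So h(n) = -3n + 3.
The constant term is 3.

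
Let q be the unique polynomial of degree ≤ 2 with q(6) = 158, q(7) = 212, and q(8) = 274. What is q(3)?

Using the Lagrange interpolation formula with nodes 6, 7, 8:
  L_0(s) = (s - 7)(s - 8) / 2
  L_1(s) = (s - 6)(s - 8) / -1
  L_2(s) = (s - 6)(s - 7) / 2
Then q(s) = 158·L_0(s) + 212·L_1(s) + 274·L_2(s).
Expanding and collecting terms gives q(s) = 4s² + 2s + 2.
Evaluating at s = 3: q(3) = 44.

44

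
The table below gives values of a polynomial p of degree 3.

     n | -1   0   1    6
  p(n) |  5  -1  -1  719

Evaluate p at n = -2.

Using the Lagrange interpolation formula with nodes -1, 0, 1, 6:
  L_0(n) = n(n - 1)(n - 6) / -14
  L_1(n) = (n + 1)(n - 1)(n - 6) / 6
  L_2(n) = (n + 1)n(n - 6) / -10
  L_3(n) = (n + 1)n(n - 1) / 210
Then p(n) = 5·L_0(n) - 1·L_1(n) - 1·L_2(n) + 719·L_3(n).
Expanding and collecting terms gives p(n) = 3n³ + 3n² - 6n - 1.
Evaluating at n = -2: p(-2) = -1.

-1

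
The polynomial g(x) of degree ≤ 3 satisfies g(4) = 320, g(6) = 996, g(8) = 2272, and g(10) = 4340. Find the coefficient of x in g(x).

Write g(x) = ax^3 + bx^2 + cx + d. Substituting each data point gives a linear system:
  64a + 16b + 4c + d = 320
  216a + 36b + 6c + d = 996
  512a + 64b + 8c + d = 2272
  1000a + 100b + 10c + d = 4340
Solving the system yields a = 4, b = 3, c = 4, d = 0.
So g(x) = 4x^3 + 3x^2 + 4x.
The coefficient of x is 4.

4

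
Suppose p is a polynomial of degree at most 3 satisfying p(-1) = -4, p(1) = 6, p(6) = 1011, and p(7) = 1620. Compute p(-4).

-349

Write p(t) = at^3 + bt^2 + ct + d. Substituting each data point gives a linear system:
  -a + b - c + d = -4
  a + b + c + d = 6
  216a + 36b + 6c + d = 1011
  343a + 49b + 7c + d = 1620
Solving the system yields a = 5, b = -2, c = 0, d = 3.
So p(t) = 5t^3 - 2t^2 + 3.
Then p(-4) = -349.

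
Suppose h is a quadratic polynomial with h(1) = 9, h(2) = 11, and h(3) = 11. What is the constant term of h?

5

Write h(u) = au^2 + bu + c. Substituting each data point gives a linear system:
  a + b + c = 9
  4a + 2b + c = 11
  9a + 3b + c = 11
Solving the system yields a = -1, b = 5, c = 5.
So h(u) = -u^2 + 5u + 5.
The constant term is 5.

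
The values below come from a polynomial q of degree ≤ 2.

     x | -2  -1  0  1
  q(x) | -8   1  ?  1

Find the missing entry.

The 3 known points determine the degree-2 polynomial uniquely.
Write q(x) = ax^2 + bx + c. Substituting each data point gives a linear system:
  4a - 2b + c = -8
  a - b + c = 1
  a + b + c = 1
Solving the system yields a = -3, b = 0, c = 4.
So q(x) = -3x^2 + 4.
Then q(0) = 4.

4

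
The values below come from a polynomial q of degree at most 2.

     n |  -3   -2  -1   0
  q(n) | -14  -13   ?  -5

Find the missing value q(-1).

On equispaced nodes a degree-2 polynomial has vanishing third forward difference, so
  - q(-3) + 3·q(-2) - 3·q(-1) + q(0) = 0.
Substituting the known values and solving for q(-1):
  -3·q(-1) = 30
  q(-1) = -10.

-10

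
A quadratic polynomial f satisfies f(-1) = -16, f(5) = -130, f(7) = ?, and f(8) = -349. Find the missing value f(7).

-264

The 3 known points determine the degree-2 polynomial uniquely.
Write f(s) = as^2 + bs + c. Substituting each data point gives a linear system:
  a - b + c = -16
  25a + 5b + c = -130
  64a + 8b + c = -349
Solving the system yields a = -6, b = 5, c = -5.
So f(s) = -6s^2 + 5s - 5.
Then f(7) = -264.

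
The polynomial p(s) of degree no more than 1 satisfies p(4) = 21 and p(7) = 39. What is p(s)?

Write p(s) = as + b. Substituting each data point gives a linear system:
  4a + b = 21
  7a + b = 39
Solving the system yields a = 6, b = -3.
So p(s) = 6s - 3.
Check: p(7) = 39. ✓

p(s) = 6s - 3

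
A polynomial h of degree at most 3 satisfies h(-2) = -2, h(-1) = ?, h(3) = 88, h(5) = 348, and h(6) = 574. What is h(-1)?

0

The 4 known points determine the degree-3 polynomial uniquely.
Write h(s) = as^3 + bs^2 + cs + d. Substituting each data point gives a linear system:
  -8a + 4b - 2c + d = -2
  27a + 9b + 3c + d = 88
  125a + 25b + 5c + d = 348
  216a + 36b + 6c + d = 574
Solving the system yields a = 2, b = 4, c = 0, d = -2.
So h(s) = 2s³ + 4s² - 2.
Then h(-1) = 0.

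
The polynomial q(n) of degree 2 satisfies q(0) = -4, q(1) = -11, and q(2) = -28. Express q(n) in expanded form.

Write q(n) = an^2 + bn + c. Substituting each data point gives a linear system:
  c = -4
  a + b + c = -11
  4a + 2b + c = -28
Solving the system yields a = -5, b = -2, c = -4.
So q(n) = -5n^2 - 2n - 4.
Check: q(1) = -11. ✓

q(n) = -5n^2 - 2n - 4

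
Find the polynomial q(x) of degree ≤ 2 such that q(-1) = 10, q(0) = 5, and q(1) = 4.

q(x) = 2x^2 - 3x + 5

Using the Lagrange interpolation formula with nodes -1, 0, 1:
  L_0(x) = x(x - 1) / 2
  L_1(x) = (x + 1)(x - 1) / -1
  L_2(x) = (x + 1)x / 2
Then q(x) = 10·L_0(x) + 5·L_1(x) + 4·L_2(x).
Expanding and collecting terms gives q(x) = 2x² - 3x + 5.
Check: q(1) = 4. ✓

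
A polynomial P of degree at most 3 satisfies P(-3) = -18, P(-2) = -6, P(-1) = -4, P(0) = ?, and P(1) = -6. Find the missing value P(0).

-6

The 4 known points determine the degree-3 polynomial uniquely.
Write P(u) = au^3 + bu^2 + cu + d. Substituting each data point gives a linear system:
  -27a + 9b - 3c + d = -18
  -8a + 4b - 2c + d = -6
  -a + b - c + d = -4
  a + b + c + d = -6
Solving the system yields a = 1, b = 1, c = -2, d = -6.
So P(u) = u³ + u² - 2u - 6.
Then P(0) = -6.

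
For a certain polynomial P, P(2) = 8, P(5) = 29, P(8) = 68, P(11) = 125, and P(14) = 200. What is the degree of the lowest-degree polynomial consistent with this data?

2

Forward differences of the values at t = 2, 5, 8, 11, 14:
  P  : 8  29  68  125  200
  Δ  : 21  39  57  75
  Δ^2: 18  18  18
  Δ^3: 0  0
  Δ^4: 0
The second differences are constant (18) and nonzero, while all higher differences vanish, so the minimal degree is 2.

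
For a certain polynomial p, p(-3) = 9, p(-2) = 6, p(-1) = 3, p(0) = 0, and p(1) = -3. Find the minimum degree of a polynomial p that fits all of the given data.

1

Forward differences of the values at x = -3, -2, -1, 0, 1:
  p  : 9  6  3  0  -3
  Δ  : -3  -3  -3  -3
  Δ^2: 0  0  0
  Δ^3: 0  0
  Δ^4: 0
The first differences are constant (-3) and nonzero, while all higher differences vanish, so the minimal degree is 1.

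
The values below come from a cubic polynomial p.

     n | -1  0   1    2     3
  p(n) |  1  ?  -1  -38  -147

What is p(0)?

The 4 known points determine the degree-3 polynomial uniquely.
Write p(n) = an^3 + bn^2 + cn + d. Substituting each data point gives a linear system:
  -a + b - c + d = 1
  a + b + c + d = -1
  8a + 4b + 2c + d = -38
  27a + 9b + 3c + d = -147
Solving the system yields a = -6, b = 0, c = 5, d = 0.
So p(n) = -6n^3 + 5n.
Then p(0) = 0.

0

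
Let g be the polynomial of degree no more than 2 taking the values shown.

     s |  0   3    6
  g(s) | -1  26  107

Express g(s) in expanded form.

Write g(s) = as^2 + bs + c. Substituting each data point gives a linear system:
  c = -1
  9a + 3b + c = 26
  36a + 6b + c = 107
Solving the system yields a = 3, b = 0, c = -1.
So g(s) = 3s² - 1.
Check: g(3) = 26. ✓

g(s) = 3s^2 - 1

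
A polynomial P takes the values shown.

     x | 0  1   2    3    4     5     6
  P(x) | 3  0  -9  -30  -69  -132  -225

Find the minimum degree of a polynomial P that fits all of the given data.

Forward differences of the values at x = 0, 1, 2, 3, 4, 5, 6:
  P  : 3  0  -9  -30  -69  -132  -225
  Δ  : -3  -9  -21  -39  -63  -93
  Δ^2: -6  -12  -18  -24  -30
  Δ^3: -6  -6  -6  -6
  Δ^4: 0  0  0
  Δ^5: 0  0
  Δ^6: 0
The third differences are constant (-6) and nonzero, while all higher differences vanish, so the minimal degree is 3.

3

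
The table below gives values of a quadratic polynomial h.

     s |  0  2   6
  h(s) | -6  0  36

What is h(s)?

Using the Lagrange interpolation formula with nodes 0, 2, 6:
  L_0(s) = (s - 2)(s - 6) / 12
  L_1(s) = s(s - 6) / -8
  L_2(s) = s(s - 2) / 24
Then h(s) = -6·L_0(s) + 0·L_1(s) + 36·L_2(s).
Expanding and collecting terms gives h(s) = s^2 + s - 6.
Check: h(6) = 36. ✓

h(s) = s^2 + s - 6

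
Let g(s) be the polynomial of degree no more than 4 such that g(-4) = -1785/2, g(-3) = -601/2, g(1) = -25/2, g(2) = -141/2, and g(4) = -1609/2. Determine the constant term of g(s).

-1/2

Write g(s) = as^4 + bs^3 + cs^2 + ds + e. Substituting each data point gives a linear system:
  256a - 64b + 16c - 4d + e = -1785/2
  81a - 27b + 9c - 3d + e = -601/2
  a + b + c + d + e = -25/2
  16a + 8b + 4c + 2d + e = -141/2
  256a + 64b + 16c + 4d + e = -1609/2
Solving the system yields a = -3, b = 1, c = -5, d = -5, e = -1/2.
So g(s) = -3s^4 + s^3 - 5s^2 - 5s - 1/2.
The constant term is -1/2.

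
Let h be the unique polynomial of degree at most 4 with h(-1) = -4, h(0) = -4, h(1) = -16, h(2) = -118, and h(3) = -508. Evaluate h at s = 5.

-3544

Using the Lagrange interpolation formula with nodes -1, 0, 1, 2, 3:
  L_0(s) = s(s - 1)(s - 2)(s - 3) / 24
  L_1(s) = (s + 1)(s - 1)(s - 2)(s - 3) / -6
  L_2(s) = (s + 1)s(s - 2)(s - 3) / 4
  L_3(s) = (s + 1)s(s - 1)(s - 3) / -6
  L_4(s) = (s + 1)s(s - 1)(s - 2) / 24
Then h(s) = -4·L_0(s) - 4·L_1(s) - 16·L_2(s) - 118·L_3(s) - 508·L_4(s).
Expanding and collecting terms gives h(s) = -5s⁴ - 3s³ - s² - 3s - 4.
Evaluating at s = 5: h(5) = -3544.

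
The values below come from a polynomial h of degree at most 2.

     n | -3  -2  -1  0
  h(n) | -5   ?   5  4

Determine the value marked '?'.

2

The 3 known points determine the degree-2 polynomial uniquely.
Write h(n) = an^2 + bn + c. Substituting each data point gives a linear system:
  9a - 3b + c = -5
  a - b + c = 5
  c = 4
Solving the system yields a = -2, b = -3, c = 4.
So h(n) = -2n^2 - 3n + 4.
Then h(-2) = 2.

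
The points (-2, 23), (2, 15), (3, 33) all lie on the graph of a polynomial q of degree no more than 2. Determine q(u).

q(u) = 4u^2 - 2u + 3

Write q(u) = au^2 + bu + c. Substituting each data point gives a linear system:
  4a - 2b + c = 23
  4a + 2b + c = 15
  9a + 3b + c = 33
Solving the system yields a = 4, b = -2, c = 3.
So q(u) = 4u^2 - 2u + 3.
Check: q(3) = 33. ✓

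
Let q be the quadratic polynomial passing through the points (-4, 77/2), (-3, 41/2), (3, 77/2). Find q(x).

q(x) = 3x^2 + 3x + 5/2

Using the Lagrange interpolation formula with nodes -4, -3, 3:
  L_0(x) = (x + 3)(x - 3) / 7
  L_1(x) = (x + 4)(x - 3) / -6
  L_2(x) = (x + 4)(x + 3) / 42
Then q(x) = 77/2·L_0(x) + 41/2·L_1(x) + 77/2·L_2(x).
Expanding and collecting terms gives q(x) = 3x² + 3x + 5/2.
Check: q(-4) = 77/2. ✓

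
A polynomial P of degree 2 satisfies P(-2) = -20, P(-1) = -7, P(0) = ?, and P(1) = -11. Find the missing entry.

-4

The 3 known points determine the degree-2 polynomial uniquely.
Write P(u) = au^2 + bu + c. Substituting each data point gives a linear system:
  4a - 2b + c = -20
  a - b + c = -7
  a + b + c = -11
Solving the system yields a = -5, b = -2, c = -4.
So P(u) = -5u^2 - 2u - 4.
Then P(0) = -4.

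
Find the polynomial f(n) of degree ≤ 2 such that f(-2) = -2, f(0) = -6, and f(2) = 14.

f(n) = 3n^2 + 4n - 6

Write f(n) = an^2 + bn + c. Substituting each data point gives a linear system:
  4a - 2b + c = -2
  c = -6
  4a + 2b + c = 14
Solving the system yields a = 3, b = 4, c = -6.
So f(n) = 3n² + 4n - 6.
Check: f(2) = 14. ✓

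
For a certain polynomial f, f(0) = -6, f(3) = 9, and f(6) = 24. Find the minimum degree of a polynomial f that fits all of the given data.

Forward differences of the values at s = 0, 3, 6:
  f  : -6  9  24
  Δ  : 15  15
  Δ^2: 0
The first differences are constant (15) and nonzero, while all higher differences vanish, so the minimal degree is 1.

1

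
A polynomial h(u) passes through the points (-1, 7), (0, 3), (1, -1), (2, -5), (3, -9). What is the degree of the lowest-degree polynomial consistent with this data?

Forward differences of the values at u = -1, 0, 1, 2, 3:
  h  : 7  3  -1  -5  -9
  Δ  : -4  -4  -4  -4
  Δ^2: 0  0  0
  Δ^3: 0  0
  Δ^4: 0
The first differences are constant (-4) and nonzero, while all higher differences vanish, so the minimal degree is 1.

1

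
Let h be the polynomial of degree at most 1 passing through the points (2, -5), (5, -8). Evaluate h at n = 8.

-11

Using the Lagrange interpolation formula with nodes 2, 5:
  L_0(n) = (n - 5) / -3
  L_1(n) = (n - 2) / 3
Then h(n) = -5·L_0(n) - 8·L_1(n).
Expanding and collecting terms gives h(n) = -n - 3.
Evaluating at n = 8: h(8) = -11.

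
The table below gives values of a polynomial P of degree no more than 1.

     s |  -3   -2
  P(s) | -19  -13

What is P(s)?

P(s) = 6s - 1

Using the Lagrange interpolation formula with nodes -3, -2:
  L_0(s) = (s + 2) / -1
  L_1(s) = (s + 3) / 1
Then P(s) = -19·L_0(s) - 13·L_1(s).
Expanding and collecting terms gives P(s) = 6s - 1.
Check: P(-2) = -13. ✓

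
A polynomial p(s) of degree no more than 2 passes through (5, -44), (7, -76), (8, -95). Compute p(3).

-20

Using the Lagrange interpolation formula with nodes 5, 7, 8:
  L_0(s) = (s - 7)(s - 8) / 6
  L_1(s) = (s - 5)(s - 8) / -2
  L_2(s) = (s - 5)(s - 7) / 3
Then p(s) = -44·L_0(s) - 76·L_1(s) - 95·L_2(s).
Expanding and collecting terms gives p(s) = -s² - 4s + 1.
Evaluating at s = 3: p(3) = -20.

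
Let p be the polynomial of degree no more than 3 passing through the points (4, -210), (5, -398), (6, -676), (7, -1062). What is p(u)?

Using the Lagrange interpolation formula with nodes 4, 5, 6, 7:
  L_0(u) = (u - 5)(u - 6)(u - 7) / -6
  L_1(u) = (u - 4)(u - 6)(u - 7) / 2
  L_2(u) = (u - 4)(u - 5)(u - 7) / -2
  L_3(u) = (u - 4)(u - 5)(u - 6) / 6
Then p(u) = -210·L_0(u) - 398·L_1(u) - 676·L_2(u) - 1062·L_3(u).
Expanding and collecting terms gives p(u) = -3u^3 - 5u + 2.
Check: p(6) = -676. ✓

p(u) = -3u^3 - 5u + 2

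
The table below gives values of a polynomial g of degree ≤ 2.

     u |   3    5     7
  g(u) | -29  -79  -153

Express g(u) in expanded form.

Write g(u) = au^2 + bu + c. Substituting each data point gives a linear system:
  9a + 3b + c = -29
  25a + 5b + c = -79
  49a + 7b + c = -153
Solving the system yields a = -3, b = -1, c = 1.
So g(u) = -3u^2 - u + 1.
Check: g(5) = -79. ✓

g(u) = -3u^2 - u + 1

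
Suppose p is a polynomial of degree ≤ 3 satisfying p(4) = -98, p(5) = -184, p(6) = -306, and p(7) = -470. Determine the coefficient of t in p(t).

Write p(t) = at^3 + bt^2 + ct + d. Substituting each data point gives a linear system:
  64a + 16b + 4c + d = -98
  125a + 25b + 5c + d = -184
  216a + 36b + 6c + d = -306
  343a + 49b + 7c + d = -470
Solving the system yields a = -1, b = -3, c = 2, d = 6.
So p(t) = -t³ - 3t² + 2t + 6.
The coefficient of t is 2.

2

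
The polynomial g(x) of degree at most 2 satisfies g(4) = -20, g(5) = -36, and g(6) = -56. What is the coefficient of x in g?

2

Write g(x) = ax^2 + bx + c. Substituting each data point gives a linear system:
  16a + 4b + c = -20
  25a + 5b + c = -36
  36a + 6b + c = -56
Solving the system yields a = -2, b = 2, c = 4.
So g(x) = -2x^2 + 2x + 4.
The coefficient of x is 2.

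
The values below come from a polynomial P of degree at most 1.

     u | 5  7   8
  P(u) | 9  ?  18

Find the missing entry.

The 2 known points determine the degree-1 polynomial uniquely.
Write P(u) = au + b. Substituting each data point gives a linear system:
  5a + b = 9
  8a + b = 18
Solving the system yields a = 3, b = -6.
So P(u) = 3u - 6.
Then P(7) = 15.

15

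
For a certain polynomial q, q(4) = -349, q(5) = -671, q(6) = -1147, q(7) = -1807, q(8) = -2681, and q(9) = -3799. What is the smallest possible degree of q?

Forward differences of the values at x = 4, 5, 6, 7, 8, 9:
  q  : -349  -671  -1147  -1807  -2681  -3799
  Δ  : -322  -476  -660  -874  -1118
  Δ^2: -154  -184  -214  -244
  Δ^3: -30  -30  -30
  Δ^4: 0  0
  Δ^5: 0
The third differences are constant (-30) and nonzero, while all higher differences vanish, so the minimal degree is 3.

3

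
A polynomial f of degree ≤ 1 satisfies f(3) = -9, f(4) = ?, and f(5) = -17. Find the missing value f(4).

The 2 known points determine the degree-1 polynomial uniquely.
Write f(u) = au + b. Substituting each data point gives a linear system:
  3a + b = -9
  5a + b = -17
Solving the system yields a = -4, b = 3.
So f(u) = -4u + 3.
Then f(4) = -13.

-13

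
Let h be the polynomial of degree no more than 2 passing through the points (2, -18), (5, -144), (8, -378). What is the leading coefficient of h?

Write h(u) = au^2 + bu + c. Substituting each data point gives a linear system:
  4a + 2b + c = -18
  25a + 5b + c = -144
  64a + 8b + c = -378
Solving the system yields a = -6, b = 0, c = 6.
So h(u) = -6u² + 6.
The leading coefficient is -6.

-6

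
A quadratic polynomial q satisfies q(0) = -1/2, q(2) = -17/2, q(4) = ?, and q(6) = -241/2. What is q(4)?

-97/2

The 3 known points determine the degree-2 polynomial uniquely.
Write q(t) = at^2 + bt + c. Substituting each data point gives a linear system:
  c = -1/2
  4a + 2b + c = -17/2
  36a + 6b + c = -241/2
Solving the system yields a = -4, b = 4, c = -1/2.
So q(t) = -4t^2 + 4t - 1/2.
Then q(4) = -97/2.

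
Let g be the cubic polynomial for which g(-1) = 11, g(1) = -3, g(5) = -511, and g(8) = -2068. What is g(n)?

Using the Lagrange interpolation formula with nodes -1, 1, 5, 8:
  L_0(n) = (n - 1)(n - 5)(n - 8) / -108
  L_1(n) = (n + 1)(n - 5)(n - 8) / 56
  L_2(n) = (n + 1)(n - 1)(n - 8) / -72
  L_3(n) = (n + 1)(n - 1)(n - 5) / 189
Then g(n) = 11·L_0(n) - 3·L_1(n) - 511·L_2(n) - 2068·L_3(n).
Expanding and collecting terms gives g(n) = -4n³ - 3n + 4.
Check: g(-1) = 11. ✓

g(n) = -4n^3 - 3n + 4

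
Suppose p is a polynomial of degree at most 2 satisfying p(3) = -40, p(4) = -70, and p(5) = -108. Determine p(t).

p(t) = -4t^2 - 2t + 2

Using the Lagrange interpolation formula with nodes 3, 4, 5:
  L_0(t) = (t - 4)(t - 5) / 2
  L_1(t) = (t - 3)(t - 5) / -1
  L_2(t) = (t - 3)(t - 4) / 2
Then p(t) = -40·L_0(t) - 70·L_1(t) - 108·L_2(t).
Expanding and collecting terms gives p(t) = -4t^2 - 2t + 2.
Check: p(4) = -70. ✓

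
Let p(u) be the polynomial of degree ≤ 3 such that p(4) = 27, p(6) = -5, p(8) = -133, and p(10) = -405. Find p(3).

Forward differences of the values at u = 4, 6, 8, 10:
  p  : 27  -5  -133  -405
  Δ  : -32  -128  -272
  Δ^2: -96  -144
  Δ^3: -48
The third differences are constant, confirming degree 3.
Interpolating (Newton forward form) and evaluating at u = 3 gives p(3) = 22.

22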